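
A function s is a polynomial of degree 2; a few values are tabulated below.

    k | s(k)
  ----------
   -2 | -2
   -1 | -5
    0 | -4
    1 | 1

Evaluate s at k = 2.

10

First differences: -3, 1, 5. Second differences: 4, 4.
Level-2 differences are constant, so s has degree 2.
Extending the table by one column gives the next first difference 9, so s(2) = 1 + 9 = 10.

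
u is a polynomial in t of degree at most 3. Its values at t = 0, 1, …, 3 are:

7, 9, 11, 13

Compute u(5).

First differences: 2, 2, 2.
Level-1 differences are constant, so u has degree 1.
Fitting a degree-1 polynomial gives u(t) = 2t + 7.
Then u(5) = 17.

17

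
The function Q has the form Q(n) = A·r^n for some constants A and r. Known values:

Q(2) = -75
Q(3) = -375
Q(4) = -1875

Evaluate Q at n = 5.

-9375

Consecutive ratio: -375/(-75) = 5, and -1875/(-375) = 5, so r = 5.
Then A·5^2 = -75 gives A = -3, and Q(n) = -3·5^n.
Q(5) = -3·5^5 = -9375.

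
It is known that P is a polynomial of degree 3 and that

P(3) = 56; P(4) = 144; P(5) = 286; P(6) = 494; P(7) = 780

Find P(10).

2226

Write P(m) = am³ + bm² + cm + d; the 5 given values yield a linear system in the 4 coefficients.
Solving, P(m) = 2m³ + 3m² - 7m - 4.
Then P(10) = 2226.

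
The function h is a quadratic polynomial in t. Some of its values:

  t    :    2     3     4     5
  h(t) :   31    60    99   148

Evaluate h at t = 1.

12

First differences: 29, 39, 49. Second differences: 10, 10.
Level-2 differences are constant, so h has degree 2.
Fitting a degree-2 polynomial gives h(t) = 5t² + 4t + 3.
Then h(1) = 12.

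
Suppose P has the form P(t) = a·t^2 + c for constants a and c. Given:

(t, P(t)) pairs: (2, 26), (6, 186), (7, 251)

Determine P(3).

51

From P(2) = 26 and P(6) = 186: 4a + c = 26 and 36a + c = 186.
Subtracting: 32a = 160, so a = 5; then c = 26 − 5·4 = 6.
So P(t) = 5t² + 6, and P(3) = 51.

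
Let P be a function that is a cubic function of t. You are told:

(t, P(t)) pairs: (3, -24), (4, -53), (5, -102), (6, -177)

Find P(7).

-284

Write P(t) = at³ + bt² + ct + d; the 4 given values yield a linear system in the 4 coefficients.
Solving, P(t) = -t³ + 2t² - 6t + 3.
Then P(7) = -284.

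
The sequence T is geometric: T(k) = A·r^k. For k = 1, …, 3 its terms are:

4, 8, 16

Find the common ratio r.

Consecutive ratio: 8/4 = 2, and 16/8 = 2, so r = 2.
Then A·2^1 = 4 gives A = 2, and T(k) = 2·2^k.

2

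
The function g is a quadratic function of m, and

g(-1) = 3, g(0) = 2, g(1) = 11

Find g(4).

Write g(m) = am² + bm + c; the 3 given values yield a linear system in the 3 coefficients.
Solving, g(m) = 5m² + 4m + 2.
Then g(4) = 98.

98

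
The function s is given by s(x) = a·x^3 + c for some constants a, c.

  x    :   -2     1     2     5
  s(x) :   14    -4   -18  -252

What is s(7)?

-688

From s(-2) = 14 and s(1) = -4: -8a + c = 14 and 1a + c = -4.
Subtracting: 9a = -18, so a = -2; then c = 14 − (-2)·(-8) = -2.
So s(x) = -2x³ − 2, and s(7) = -688.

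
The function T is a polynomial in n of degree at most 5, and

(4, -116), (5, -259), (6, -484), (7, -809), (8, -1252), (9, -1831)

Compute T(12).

-4564

First differences: -143, -225, -325, -443, -579. Second differences: -82, -100, -118, -136. Third differences: -18, -18, -18.
Level-3 differences are constant, so T has degree 3.
Fitting a degree-3 polynomial gives T(n) = -3n³ + 4n² + 4n - 4.
Then T(12) = -4564.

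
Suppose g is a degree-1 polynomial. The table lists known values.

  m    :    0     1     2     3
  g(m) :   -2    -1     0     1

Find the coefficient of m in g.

First differences: 1, 1, 1.
Level-1 differences are constant, so g has degree 1.
Fitting a degree-1 polynomial gives g(m) = m - 2.
The coefficient of m is 1.

1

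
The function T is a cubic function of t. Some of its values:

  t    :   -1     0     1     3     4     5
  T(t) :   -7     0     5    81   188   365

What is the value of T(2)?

Write T(t) = at³ + bt² + ct + d; the 6 given values yield a linear system in the 4 coefficients.
Solving, T(t) = 3t³ - t² + 3t.
Then T(2) = 26.

26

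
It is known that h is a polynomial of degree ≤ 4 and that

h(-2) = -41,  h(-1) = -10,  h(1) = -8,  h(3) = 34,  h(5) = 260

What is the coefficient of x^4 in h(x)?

Write h(x) = ax^4 + bx³ + cx² + dx + e; the 5 given values yield a linear system in the 5 coefficients.
Solving, the leading coefficient vanishes, and h(x) = 3x³ - 4x² - 2x - 5.
The coefficient of x^4 is 0.

0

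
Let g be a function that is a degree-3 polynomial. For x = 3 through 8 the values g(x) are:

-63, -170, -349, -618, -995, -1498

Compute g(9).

-2145

First differences: -107, -179, -269, -377, -503. Second differences: -72, -90, -108, -126. Third differences: -18, -18, -18.
Level-3 differences are constant, so g has degree 3.
Fitting a degree-3 polynomial gives g(x) = -3x³ + 4x + 6.
Then g(9) = -2145.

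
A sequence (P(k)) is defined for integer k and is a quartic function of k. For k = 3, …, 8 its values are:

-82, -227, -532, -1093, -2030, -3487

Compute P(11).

-12778

First differences: -145, -305, -561, -937, -1457. Second differences: -160, -256, -376, -520. Third differences: -96, -120, -144. Fourth differences: -24, -24.
Level-4 differences are constant, so P has degree 4.
Fitting a degree-4 polynomial gives P(k) = -k^4 + 2k³ - 7k² + 5k - 7.
Then P(11) = -12778.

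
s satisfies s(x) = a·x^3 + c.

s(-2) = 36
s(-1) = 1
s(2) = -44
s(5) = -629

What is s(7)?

-1719

From s(-2) = 36 and s(-1) = 1: -8a + c = 36 and -1a + c = 1.
Subtracting: 7a = -35, so a = -5; then c = 36 − (-5)·(-8) = -4.
So s(x) = -5x³ − 4, and s(7) = -1719.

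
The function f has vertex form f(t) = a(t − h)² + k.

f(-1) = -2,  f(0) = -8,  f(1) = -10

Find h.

First differences -6, -2; second difference 4 = 2a, so a = 2.
Expanding, the t-coefficient is −2ah = -4h; matching it to the data gives h = 1, and then k = -10.
So f(t) = 2(t − 1)² − 10.
Hence h = 1.

1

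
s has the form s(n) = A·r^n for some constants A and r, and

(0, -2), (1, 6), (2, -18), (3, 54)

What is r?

Consecutive ratio: 6/(-2) = -3, and -18/6 = -3, so r = -3.
Then A·(-3)^0 = -2 gives A = -2, and s(n) = -2·(-3)^n.

-3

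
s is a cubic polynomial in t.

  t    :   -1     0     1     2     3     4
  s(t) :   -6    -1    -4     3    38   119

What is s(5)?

264

First differences: 5, -3, 7, 35, 81. Second differences: -8, 10, 28, 46. Third differences: 18, 18, 18.
Level-3 differences are constant, so s has degree 3.
Fitting a degree-3 polynomial gives s(t) = 3t³ - 4t² - 2t - 1.
Then s(5) = 264.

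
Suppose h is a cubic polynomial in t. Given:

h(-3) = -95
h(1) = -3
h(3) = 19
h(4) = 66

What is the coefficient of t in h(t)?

Write h(t) = at³ + bt² + ct + d; the 4 given values yield a linear system in the 4 coefficients.
Solving, h(t) = 2t³ - 4t² + t - 2.
The coefficient of t is 1.

1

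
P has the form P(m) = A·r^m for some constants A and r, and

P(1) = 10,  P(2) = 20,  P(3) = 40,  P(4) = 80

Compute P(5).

160

Consecutive ratio: 20/10 = 2, and 40/20 = 2, so r = 2.
Then A·2^1 = 10 gives A = 5, and P(m) = 5·2^m.
P(5) = 5·2^5 = 160.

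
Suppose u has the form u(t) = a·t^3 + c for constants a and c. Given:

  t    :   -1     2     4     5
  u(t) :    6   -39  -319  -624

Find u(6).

From u(-1) = 6 and u(2) = -39: -1a + c = 6 and 8a + c = -39.
Subtracting: 9a = -45, so a = -5; then c = 6 − (-5)·(-1) = 1.
So u(t) = -5t³ + 1, and u(6) = -1079.

-1079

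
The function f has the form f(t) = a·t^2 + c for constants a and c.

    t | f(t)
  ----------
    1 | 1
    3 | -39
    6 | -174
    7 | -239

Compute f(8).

From f(1) = 1 and f(3) = -39: 1a + c = 1 and 9a + c = -39.
Subtracting: 8a = -40, so a = -5; then c = 1 − (-5)·1 = 6.
So f(t) = -5t² + 6, and f(8) = -314.

-314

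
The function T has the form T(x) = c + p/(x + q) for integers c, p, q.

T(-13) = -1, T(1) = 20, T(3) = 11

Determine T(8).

6

(T(x) − c)(x + q) = p for each data point; the three points give a linear system in c and q, then p follows.
Solving: c = 2, q = 1, p = 36, so T(x) = 2 + 36/(x + 1).
Then T(8) = 2 + 36/9 = 6.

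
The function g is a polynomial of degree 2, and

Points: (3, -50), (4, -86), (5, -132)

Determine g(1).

Write g(m) = am² + bm + c; the 3 given values yield a linear system in the 3 coefficients.
Solving, g(m) = -5m² - m - 2.
Then g(1) = -8.

-8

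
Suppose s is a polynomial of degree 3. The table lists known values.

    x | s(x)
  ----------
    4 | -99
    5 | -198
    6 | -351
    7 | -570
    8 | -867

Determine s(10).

Write s(x) = ax³ + bx² + cx + d; the 5 given values yield a linear system in the 4 coefficients.
Solving, s(x) = -2x³ + 3x² - 4x - 3.
Then s(10) = -1743.

-1743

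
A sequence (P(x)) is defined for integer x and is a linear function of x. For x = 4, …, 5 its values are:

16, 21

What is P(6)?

26

Write P(x) = ax + b; the 2 given values yield a linear system in the 2 coefficients.
Solving, P(x) = 5x - 4.
Then P(6) = 26.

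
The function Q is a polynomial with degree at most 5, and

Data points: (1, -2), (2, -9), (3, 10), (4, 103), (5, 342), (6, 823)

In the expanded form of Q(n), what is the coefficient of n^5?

0

First differences: -7, 19, 93, 239, 481. Second differences: 26, 74, 146, 242. Third differences: 48, 72, 96. Fourth differences: 24, 24.
Level-4 differences are constant, so Q has degree 4.
Fitting a degree-4 polynomial gives Q(n) = n^4 - 2n³ - 8n + 7.
The coefficient of n^5 is 0.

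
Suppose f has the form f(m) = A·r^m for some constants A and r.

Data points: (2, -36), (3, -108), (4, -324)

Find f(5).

Consecutive ratio: -108/(-36) = 3, and -324/(-108) = 3, so r = 3.
Then A·3^2 = -36 gives A = -4, and f(m) = -4·3^m.
f(5) = -4·3^5 = -972.

-972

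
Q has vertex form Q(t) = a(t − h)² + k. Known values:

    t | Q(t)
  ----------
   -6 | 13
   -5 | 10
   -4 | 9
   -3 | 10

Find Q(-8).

25

First differences -3, -1, 1; second difference 2 = 2a, so a = 1.
Expanding, the t-coefficient is −2ah = -2h; matching it to the data gives h = -4, and then k = 9.
So Q(t) = 1(t + 4)² + 9.
Q(-8) = 1·(-4)² + 9 = 25.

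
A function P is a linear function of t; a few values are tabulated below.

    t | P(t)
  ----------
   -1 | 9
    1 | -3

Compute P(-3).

21

Write P(t) = at + b; the 2 given values yield a linear system in the 2 coefficients.
Solving, P(t) = -6t + 3.
Then P(-3) = 21.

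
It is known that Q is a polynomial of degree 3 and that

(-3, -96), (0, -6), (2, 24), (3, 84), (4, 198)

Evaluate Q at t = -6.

Write Q(t) = at³ + bt² + ct + d; the 5 given values yield a linear system in the 4 coefficients.
Solving, Q(t) = 3t³ + 3t - 6.
Then Q(-6) = -672.

-672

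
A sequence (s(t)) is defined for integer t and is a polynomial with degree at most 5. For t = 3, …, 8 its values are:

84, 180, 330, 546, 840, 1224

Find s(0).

First differences: 96, 150, 216, 294, 384. Second differences: 54, 66, 78, 90. Third differences: 12, 12, 12.
Level-3 differences are constant, so s has degree 3.
Fitting a degree-3 polynomial gives s(t) = 2t³ + 3t² + t.
Then s(0) = 0.

0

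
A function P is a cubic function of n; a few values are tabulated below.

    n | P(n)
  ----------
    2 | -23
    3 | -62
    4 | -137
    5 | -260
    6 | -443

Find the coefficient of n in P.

-1

First differences: -39, -75, -123, -183. Second differences: -36, -48, -60. Third differences: -12, -12.
Level-3 differences are constant, so P has degree 3.
Fitting a degree-3 polynomial gives P(n) = -2n³ - n - 5.
The coefficient of n is -1.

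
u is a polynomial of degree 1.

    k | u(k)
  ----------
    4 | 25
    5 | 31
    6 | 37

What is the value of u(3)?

19

First differences: 6, 6.
Level-1 differences are constant, so u has degree 1.
Fitting a degree-1 polynomial gives u(k) = 6k + 1.
Then u(3) = 19.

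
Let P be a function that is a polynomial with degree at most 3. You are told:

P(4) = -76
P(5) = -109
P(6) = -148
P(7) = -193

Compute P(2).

Write P(k) = ak³ + bk² + ck + d; the 4 given values yield a linear system in the 4 coefficients.
Solving, the leading coefficient vanishes, and P(k) = -3k² - 6k - 4.
Then P(2) = -28.

-28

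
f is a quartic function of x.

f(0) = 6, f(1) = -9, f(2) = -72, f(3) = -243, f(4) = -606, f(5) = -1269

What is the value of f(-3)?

3

First differences: -15, -63, -171, -363, -663. Second differences: -48, -108, -192, -300. Third differences: -60, -84, -108. Fourth differences: -24, -24.
Level-4 differences are constant, so f has degree 4.
Fitting a degree-4 polynomial gives f(x) = -x^4 - 4x³ - 5x² - 5x + 6.
Then f(-3) = 3.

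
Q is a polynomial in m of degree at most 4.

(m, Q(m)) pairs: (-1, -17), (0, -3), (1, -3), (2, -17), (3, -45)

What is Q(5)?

First differences: 14, 0, -14, -28. Second differences: -14, -14, -14.
Level-2 differences are constant, so Q has degree 2.
Fitting a degree-2 polynomial gives Q(m) = -7m² + 7m - 3.
Then Q(5) = -143.

-143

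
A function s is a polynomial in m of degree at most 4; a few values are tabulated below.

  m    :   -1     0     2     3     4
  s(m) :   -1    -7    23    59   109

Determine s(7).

343

Write s(m) = am^4 + bm³ + cm² + dm + e; the 5 given values yield a linear system in the 5 coefficients.
Solving, the top 2 coefficients vanish, and s(m) = 7m² + m - 7.
Then s(7) = 343.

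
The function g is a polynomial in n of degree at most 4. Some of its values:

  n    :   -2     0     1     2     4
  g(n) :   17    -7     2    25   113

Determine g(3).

Write g(n) = an^4 + bn³ + cn² + dn + e; the 5 given values yield a linear system in the 5 coefficients.
Solving, the top 2 coefficients vanish, and g(n) = 7n² + 2n - 7.
Then g(3) = 62.

62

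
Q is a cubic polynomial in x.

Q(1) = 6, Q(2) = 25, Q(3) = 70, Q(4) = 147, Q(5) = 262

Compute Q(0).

7

First differences: 19, 45, 77, 115. Second differences: 26, 32, 38. Third differences: 6, 6.
Level-3 differences are constant, so Q has degree 3.
Fitting a degree-3 polynomial gives Q(x) = x³ + 7x² - 9x + 7.
Then Q(0) = 7.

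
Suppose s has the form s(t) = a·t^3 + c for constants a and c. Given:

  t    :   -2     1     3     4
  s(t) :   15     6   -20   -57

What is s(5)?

From s(-2) = 15 and s(1) = 6: -8a + c = 15 and 1a + c = 6.
Subtracting: 9a = -9, so a = -1; then c = 15 − (-1)·(-8) = 7.
So s(t) = -1t³ + 7, and s(5) = -118.

-118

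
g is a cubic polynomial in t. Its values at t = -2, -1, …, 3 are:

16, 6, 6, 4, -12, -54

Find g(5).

-264

Write g(t) = at³ + bt² + ct + d; the 6 given values yield a linear system in the 4 coefficients.
Solving, g(t) = -2t³ - t² + t + 6.
Then g(5) = -264.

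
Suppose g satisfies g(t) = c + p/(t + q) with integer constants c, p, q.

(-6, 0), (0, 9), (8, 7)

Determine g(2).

8

(g(t) − c)(t + q) = p for each data point; the three points give a linear system in c and q, then p follows.
Solving: c = 6, q = 4, p = 12, so g(t) = 6 + 12/(t + 4).
Then g(2) = 6 + 12/6 = 8.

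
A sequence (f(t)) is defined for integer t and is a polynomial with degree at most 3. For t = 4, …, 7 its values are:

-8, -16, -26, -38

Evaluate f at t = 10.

-86

First differences: -8, -10, -12. Second differences: -2, -2.
Level-2 differences are constant, so f has degree 2.
Fitting a degree-2 polynomial gives f(t) = -t² + t + 4.
Then f(10) = -86.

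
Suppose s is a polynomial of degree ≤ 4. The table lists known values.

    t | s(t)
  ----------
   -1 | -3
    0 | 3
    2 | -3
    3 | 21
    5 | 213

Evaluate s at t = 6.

417

Write s(t) = at^4 + bt³ + ct² + dt + e; the 5 given values yield a linear system in the 5 coefficients.
Solving, the leading coefficient vanishes, and s(t) = 3t³ - 6t² - 3t + 3.
Then s(6) = 417.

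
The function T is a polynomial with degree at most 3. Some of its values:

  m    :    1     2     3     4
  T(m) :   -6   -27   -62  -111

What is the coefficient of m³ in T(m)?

First differences: -21, -35, -49. Second differences: -14, -14.
Level-2 differences are constant, so T has degree 2.
Fitting a degree-2 polynomial gives T(m) = -7m² + 1.
The coefficient of m³ is 0.

0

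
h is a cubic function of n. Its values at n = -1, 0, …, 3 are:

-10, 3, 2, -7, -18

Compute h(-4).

First differences: 13, -1, -9, -11. Second differences: -14, -8, -2. Third differences: 6, 6.
Level-3 differences are constant, so h has degree 3.
Fitting a degree-3 polynomial gives h(n) = n³ - 7n² + 5n + 3.
Then h(-4) = -193.

-193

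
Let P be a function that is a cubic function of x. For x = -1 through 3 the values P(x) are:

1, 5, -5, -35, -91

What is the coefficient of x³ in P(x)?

First differences: 4, -10, -30, -56. Second differences: -14, -20, -26. Third differences: -6, -6.
Level-3 differences are constant, so P has degree 3.
Fitting a degree-3 polynomial gives P(x) = -x³ - 7x² - 2x + 5.
The coefficient of x³ is -1.

-1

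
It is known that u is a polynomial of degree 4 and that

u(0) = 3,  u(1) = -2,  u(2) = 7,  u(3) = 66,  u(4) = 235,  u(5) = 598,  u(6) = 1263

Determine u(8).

Write u(x) = ax^4 + bx³ + cx² + dx + e; the 7 given values yield a linear system in the 5 coefficients.
Solving, u(x) = x^4 - 6x + 3.
Then u(8) = 4051.

4051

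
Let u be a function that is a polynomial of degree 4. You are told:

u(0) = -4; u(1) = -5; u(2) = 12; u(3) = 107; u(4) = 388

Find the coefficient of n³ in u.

-2

Write u(n) = an^4 + bn³ + cn² + dn + e; the 5 given values yield a linear system in the 5 coefficients.
Solving, u(n) = 2n^4 - 2n³ + n² - 2n - 4.
The coefficient of n³ is -2.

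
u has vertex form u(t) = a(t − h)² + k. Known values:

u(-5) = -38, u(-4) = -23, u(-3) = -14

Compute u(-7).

First differences 15, 9; second difference -6 = 2a, so a = -3.
Expanding, the t-coefficient is −2ah = 6h; matching it to the data gives h = -2, and then k = -11.
So u(t) = -3(t + 2)² − 11.
u(-7) = -3·(-5)² − 11 = -86.

-86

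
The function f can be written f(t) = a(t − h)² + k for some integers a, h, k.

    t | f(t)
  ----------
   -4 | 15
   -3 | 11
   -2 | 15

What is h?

-3

First differences -4, 4; second difference 8 = 2a, so a = 4.
Expanding, the t-coefficient is −2ah = -8h; matching it to the data gives h = -3, and then k = 11.
So f(t) = 4(t + 3)² + 11.
Hence h = -3.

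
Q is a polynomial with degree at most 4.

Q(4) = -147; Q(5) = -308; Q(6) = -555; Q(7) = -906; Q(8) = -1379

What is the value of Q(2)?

Write Q(k) = ak^4 + bk³ + ck² + dk + e; the 5 given values yield a linear system in the 5 coefficients.
Solving, the leading coefficient vanishes, and Q(k) = -3k³ + 2k² + 4k - 3.
Then Q(2) = -11.

-11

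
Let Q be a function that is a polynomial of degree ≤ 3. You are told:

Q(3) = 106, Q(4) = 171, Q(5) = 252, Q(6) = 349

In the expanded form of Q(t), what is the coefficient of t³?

0

First differences: 65, 81, 97. Second differences: 16, 16.
Level-2 differences are constant, so Q has degree 2.
Fitting a degree-2 polynomial gives Q(t) = 8t² + 9t + 7.
The coefficient of t³ is 0.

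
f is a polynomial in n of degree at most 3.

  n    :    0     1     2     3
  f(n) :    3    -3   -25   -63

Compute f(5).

-187

First differences: -6, -22, -38. Second differences: -16, -16.
Level-2 differences are constant, so f has degree 2.
Fitting a degree-2 polynomial gives f(n) = -8n² + 2n + 3.
Then f(5) = -187.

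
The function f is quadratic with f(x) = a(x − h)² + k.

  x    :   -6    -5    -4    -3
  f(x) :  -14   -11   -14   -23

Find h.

-5

First differences 3, -3, -9; second difference -6 = 2a, so a = -3.
Expanding, the x-coefficient is −2ah = 6h; matching it to the data gives h = -5, and then k = -11.
So f(x) = -3(x + 5)² − 11.
Hence h = -5.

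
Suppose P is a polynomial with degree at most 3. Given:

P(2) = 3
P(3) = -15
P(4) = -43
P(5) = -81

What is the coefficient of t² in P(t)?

Write P(t) = at³ + bt² + ct + d; the 4 given values yield a linear system in the 4 coefficients.
Solving, the leading coefficient vanishes, and P(t) = -5t² + 7t + 9.
The coefficient of t² is -5.

-5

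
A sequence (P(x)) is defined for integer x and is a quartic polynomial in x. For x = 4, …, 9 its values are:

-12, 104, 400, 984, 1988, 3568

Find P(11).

Write P(x) = ax^4 + bx³ + cx² + dx + e; the 6 given values yield a linear system in the 5 coefficients.
Solving, P(x) = x^4 - 4x³ - x² + 4.
Then P(11) = 9200.

9200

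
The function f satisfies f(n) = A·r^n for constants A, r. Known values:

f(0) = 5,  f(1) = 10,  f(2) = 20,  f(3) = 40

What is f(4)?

Consecutive ratio: 10/5 = 2, and 20/10 = 2, so r = 2.
Then A·2^0 = 5 gives A = 5, and f(n) = 5·2^n.
f(4) = 5·2^4 = 80.

80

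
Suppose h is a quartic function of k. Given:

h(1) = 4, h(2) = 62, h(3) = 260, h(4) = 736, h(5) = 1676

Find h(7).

5932

Write h(k) = ak^4 + bk³ + ck² + dk + e; the 5 given values yield a linear system in the 5 coefficients.
Solving, h(k) = 2k^4 + 3k³ + 2k² + k - 4.
Then h(7) = 5932.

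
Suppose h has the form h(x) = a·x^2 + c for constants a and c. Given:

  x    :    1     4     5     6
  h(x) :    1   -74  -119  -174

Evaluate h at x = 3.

-39

From h(1) = 1 and h(4) = -74: 1a + c = 1 and 16a + c = -74.
Subtracting: 15a = -75, so a = -5; then c = 1 − (-5)·1 = 6.
So h(x) = -5x² + 6, and h(3) = -39.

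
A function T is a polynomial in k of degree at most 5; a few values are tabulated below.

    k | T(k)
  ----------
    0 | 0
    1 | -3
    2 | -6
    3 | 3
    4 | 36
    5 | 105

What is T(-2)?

First differences: -3, -3, 9, 33, 69. Second differences: 0, 12, 24, 36. Third differences: 12, 12, 12.
Level-3 differences are constant, so T has degree 3.
Fitting a degree-3 polynomial gives T(k) = 2k³ - 6k² + k.
Then T(-2) = -42.

-42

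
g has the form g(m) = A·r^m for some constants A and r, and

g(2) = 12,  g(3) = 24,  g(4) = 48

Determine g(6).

192

Consecutive ratio: 24/12 = 2, and 48/24 = 2, so r = 2.
Then A·2^2 = 12 gives A = 3, and g(m) = 3·2^m.
g(6) = 3·2^6 = 192.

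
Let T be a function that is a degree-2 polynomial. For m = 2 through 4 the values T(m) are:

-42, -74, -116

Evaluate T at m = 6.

Write T(m) = am² + bm + c; the 3 given values yield a linear system in the 3 coefficients.
Solving, T(m) = -5m² - 7m - 8.
Then T(6) = -230.

-230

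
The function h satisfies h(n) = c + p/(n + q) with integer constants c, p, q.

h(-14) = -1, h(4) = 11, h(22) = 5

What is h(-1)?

51

(h(n) − c)(n + q) = p for each data point; the three points give a linear system in c and q, then p follows.
Solving: c = 3, q = 2, p = 48, so h(n) = 3 + 48/(n + 2).
Then h(-1) = 3 + 48/1 = 51.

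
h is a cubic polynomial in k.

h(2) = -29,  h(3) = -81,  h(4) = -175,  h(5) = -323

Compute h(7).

Write h(k) = ak³ + bk² + ck + d; the 4 given values yield a linear system in the 4 coefficients.
Solving, h(k) = -2k³ - 3k² + k - 3.
Then h(7) = -829.

-829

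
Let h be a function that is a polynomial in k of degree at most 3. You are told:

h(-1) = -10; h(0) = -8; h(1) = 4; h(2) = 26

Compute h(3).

58

First differences: 2, 12, 22. Second differences: 10, 10.
Level-2 differences are constant, so h has degree 2.
Extending the table by one column gives the next first difference 32, so h(3) = 26 + 32 = 58.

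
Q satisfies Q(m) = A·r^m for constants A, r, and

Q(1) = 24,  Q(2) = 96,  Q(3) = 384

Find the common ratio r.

4

Consecutive ratio: 96/24 = 4, and 384/96 = 4, so r = 4.
Then A·4^1 = 24 gives A = 6, and Q(m) = 6·4^m.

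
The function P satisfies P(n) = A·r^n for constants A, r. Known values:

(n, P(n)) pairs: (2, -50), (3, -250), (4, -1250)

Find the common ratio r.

5

Consecutive ratio: -250/(-50) = 5, and -1250/(-250) = 5, so r = 5.
Then A·5^2 = -50 gives A = -2, and P(n) = -2·5^n.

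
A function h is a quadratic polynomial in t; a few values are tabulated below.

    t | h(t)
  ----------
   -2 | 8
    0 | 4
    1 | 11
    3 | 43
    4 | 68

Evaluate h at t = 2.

24

Write h(t) = at² + bt + c; the 5 given values yield a linear system in the 3 coefficients.
Solving, h(t) = 3t² + 4t + 4.
Then h(2) = 24.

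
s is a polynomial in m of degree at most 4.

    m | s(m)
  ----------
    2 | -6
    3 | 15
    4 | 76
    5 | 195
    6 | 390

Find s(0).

First differences: 21, 61, 119, 195. Second differences: 40, 58, 76. Third differences: 18, 18.
Level-3 differences are constant, so s has degree 3.
Fitting a degree-3 polynomial gives s(m) = 3m³ - 7m² - m.
Then s(0) = 0.

0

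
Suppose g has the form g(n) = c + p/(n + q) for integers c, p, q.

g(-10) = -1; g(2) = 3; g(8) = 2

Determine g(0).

(g(n) − c)(n + q) = p for each data point; the three points give a linear system in c and q, then p follows.
Solving: c = 1, q = 4, p = 12, so g(n) = 1 + 12/(n + 4).
Then g(0) = 1 + 12/4 = 4.

4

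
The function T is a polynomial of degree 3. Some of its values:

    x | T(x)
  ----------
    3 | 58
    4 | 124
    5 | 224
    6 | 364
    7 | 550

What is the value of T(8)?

Write T(x) = ax³ + bx² + cx + d; the 5 given values yield a linear system in the 4 coefficients.
Solving, T(x) = x³ + 5x² - 6x + 4.
Then T(8) = 788.

788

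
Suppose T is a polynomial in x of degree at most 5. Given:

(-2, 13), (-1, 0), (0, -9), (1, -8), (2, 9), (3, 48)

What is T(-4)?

27

Write T(x) = ax^5 + bx^4 + cx³ + dx² + ex + p; the 6 given values yield a linear system in the 6 coefficients.
Solving, the top 2 coefficients vanish, and T(x) = x³ + 5x² - 5x - 9.
Then T(-4) = 27.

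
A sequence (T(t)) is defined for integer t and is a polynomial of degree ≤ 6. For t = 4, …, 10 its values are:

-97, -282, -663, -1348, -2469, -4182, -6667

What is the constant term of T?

First differences: -185, -381, -685, -1121, -1713, -2485. Second differences: -196, -304, -436, -592, -772. Third differences: -108, -132, -156, -180. Fourth differences: -24, -24, -24.
Level-4 differences are constant, so T has degree 4.
Fitting a degree-4 polynomial gives T(t) = -t^4 + 4t³ - 7t² + 3t + 3.
The constant term is T(0) = 3.

3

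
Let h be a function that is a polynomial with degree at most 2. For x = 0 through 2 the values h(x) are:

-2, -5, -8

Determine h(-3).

7

First differences: -3, -3.
Level-1 differences are constant, so h has degree 1.
Fitting a degree-1 polynomial gives h(x) = -3x - 2.
Then h(-3) = 7.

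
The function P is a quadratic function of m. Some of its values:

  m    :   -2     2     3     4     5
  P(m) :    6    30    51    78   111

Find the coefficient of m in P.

Write P(m) = am² + bm + c; the 5 given values yield a linear system in the 3 coefficients.
Solving, P(m) = 3m² + 6m + 6.
The coefficient of m is 6.

6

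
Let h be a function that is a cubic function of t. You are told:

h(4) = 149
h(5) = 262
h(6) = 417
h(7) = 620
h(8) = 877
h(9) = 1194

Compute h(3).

72

First differences: 113, 155, 203, 257, 317. Second differences: 42, 48, 54, 60. Third differences: 6, 6, 6.
Level-3 differences are constant, so h has degree 3.
Fitting a degree-3 polynomial gives h(t) = t³ + 6t² - 2t - 3.
Then h(3) = 72.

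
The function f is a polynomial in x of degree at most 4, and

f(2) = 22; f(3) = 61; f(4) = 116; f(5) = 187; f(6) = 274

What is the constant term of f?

First differences: 39, 55, 71, 87. Second differences: 16, 16, 16.
Level-2 differences are constant, so f has degree 2.
Fitting a degree-2 polynomial gives f(x) = 8x² - x - 8.
The constant term is f(0) = -8.

-8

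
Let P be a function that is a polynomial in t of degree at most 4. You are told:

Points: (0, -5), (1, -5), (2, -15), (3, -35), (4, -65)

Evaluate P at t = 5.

First differences: 0, -10, -20, -30. Second differences: -10, -10, -10.
Level-2 differences are constant, so P has degree 2.
Fitting a degree-2 polynomial gives P(t) = -5t² + 5t - 5.
Then P(5) = -105.

-105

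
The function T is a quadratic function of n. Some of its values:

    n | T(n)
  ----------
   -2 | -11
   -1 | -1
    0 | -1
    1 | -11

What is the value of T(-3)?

-31

First differences: 10, 0, -10. Second differences: -10, -10.
Level-2 differences are constant, so T has degree 2.
Fitting a degree-2 polynomial gives T(n) = -5n² - 5n - 1.
Then T(-3) = -31.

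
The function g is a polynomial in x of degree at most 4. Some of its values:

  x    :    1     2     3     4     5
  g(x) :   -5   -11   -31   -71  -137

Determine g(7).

-371

Write g(x) = ax^4 + bx³ + cx² + dx + e; the 5 given values yield a linear system in the 5 coefficients.
Solving, the leading coefficient vanishes, and g(x) = -x³ - x² + 4x - 7.
Then g(7) = -371.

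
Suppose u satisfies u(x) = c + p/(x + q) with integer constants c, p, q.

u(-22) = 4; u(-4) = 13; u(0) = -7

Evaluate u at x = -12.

5

(u(x) − c)(x + q) = p for each data point; the three points give a linear system in c and q, then p follows.
Solving: c = 3, q = 2, p = -20, so u(x) = 3 − 20/(x + 2).
Then u(-12) = 3 − 20/(-10) = 5.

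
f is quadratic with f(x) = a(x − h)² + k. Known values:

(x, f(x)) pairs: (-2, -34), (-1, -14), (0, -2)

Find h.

First differences 20, 12; second difference -8 = 2a, so a = -4.
Expanding, the x-coefficient is −2ah = 8h; matching it to the data gives h = 1, and then k = 2.
So f(x) = -4(x − 1)² + 2.
Hence h = 1.

1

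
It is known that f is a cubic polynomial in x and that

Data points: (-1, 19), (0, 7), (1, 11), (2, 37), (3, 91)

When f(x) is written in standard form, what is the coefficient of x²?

8

First differences: -12, 4, 26, 54. Second differences: 16, 22, 28. Third differences: 6, 6.
Level-3 differences are constant, so f has degree 3.
Fitting a degree-3 polynomial gives f(x) = x³ + 8x² - 5x + 7.
The coefficient of x² is 8.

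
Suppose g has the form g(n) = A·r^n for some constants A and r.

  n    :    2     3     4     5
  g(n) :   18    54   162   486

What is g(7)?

4374

Consecutive ratio: 54/18 = 3, and 162/54 = 3, so r = 3.
Then A·3^2 = 18 gives A = 2, and g(n) = 2·3^n.
g(7) = 2·3^7 = 4374.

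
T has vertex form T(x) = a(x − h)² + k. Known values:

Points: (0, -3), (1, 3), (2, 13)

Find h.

-1

First differences 6, 10; second difference 4 = 2a, so a = 2.
Expanding, the x-coefficient is −2ah = -4h; matching it to the data gives h = -1, and then k = -5.
So T(x) = 2(x + 1)² − 5.
Hence h = -1.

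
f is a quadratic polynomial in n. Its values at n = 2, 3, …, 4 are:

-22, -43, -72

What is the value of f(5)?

-109

Write f(n) = an² + bn + c; the 3 given values yield a linear system in the 3 coefficients.
Solving, f(n) = -4n² - n - 4.
Then f(5) = -109.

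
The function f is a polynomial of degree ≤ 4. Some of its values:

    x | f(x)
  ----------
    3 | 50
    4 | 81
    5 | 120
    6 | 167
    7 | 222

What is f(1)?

First differences: 31, 39, 47, 55. Second differences: 8, 8, 8.
Level-2 differences are constant, so f has degree 2.
Fitting a degree-2 polynomial gives f(x) = 4x² + 3x + 5.
Then f(1) = 12.

12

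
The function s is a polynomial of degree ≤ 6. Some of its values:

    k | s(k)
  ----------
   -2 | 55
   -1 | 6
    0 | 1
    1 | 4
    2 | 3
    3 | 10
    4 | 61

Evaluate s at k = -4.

549

First differences: -49, -5, 3, -1, 7, 51. Second differences: 44, 8, -4, 8, 44. Third differences: -36, -12, 12, 36. Fourth differences: 24, 24, 24.
Level-4 differences are constant, so s has degree 4.
Fitting a degree-4 polynomial gives s(k) = k^4 - 4k³ + 3k² + 3k + 1.
Then s(-4) = 549.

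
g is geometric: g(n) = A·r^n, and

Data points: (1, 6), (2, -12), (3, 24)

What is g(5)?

96

Consecutive ratio: -12/6 = -2, and 24/(-12) = -2, so r = -2.
Then A·(-2)^1 = 6 gives A = -3, and g(n) = -3·(-2)^n.
g(5) = -3·(-2)^5 = 96.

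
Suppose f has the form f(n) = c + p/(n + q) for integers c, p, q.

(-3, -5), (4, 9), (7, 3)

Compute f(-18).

-2

(f(n) − c)(n + q) = p for each data point; the three points give a linear system in c and q, then p follows.
Solving: c = -1, q = -2, p = 20, so f(n) = -1 + 20/(n − 2).
Then f(-18) = -1 + 20/(-20) = -2.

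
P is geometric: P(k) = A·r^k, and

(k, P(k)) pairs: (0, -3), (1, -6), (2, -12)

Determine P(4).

Consecutive ratio: -6/(-3) = 2, and -12/(-6) = 2, so r = 2.
Then A·2^0 = -3 gives A = -3, and P(k) = -3·2^k.
P(4) = -3·2^4 = -48.

-48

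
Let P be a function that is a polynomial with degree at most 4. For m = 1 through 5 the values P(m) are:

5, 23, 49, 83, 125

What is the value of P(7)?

233

Write P(m) = am^4 + bm³ + cm² + dm + e; the 5 given values yield a linear system in the 5 coefficients.
Solving, the top 2 coefficients vanish, and P(m) = 4m² + 6m - 5.
Then P(7) = 233.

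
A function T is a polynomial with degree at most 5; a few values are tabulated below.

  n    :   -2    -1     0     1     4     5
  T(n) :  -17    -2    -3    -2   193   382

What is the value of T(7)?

Write T(n) = an^5 + bn^4 + cn³ + dn² + en + p; the 6 given values yield a linear system in the 6 coefficients.
Solving, the top 2 coefficients vanish, and T(n) = 3n³ + n² - 3n - 3.
Then T(7) = 1054.

1054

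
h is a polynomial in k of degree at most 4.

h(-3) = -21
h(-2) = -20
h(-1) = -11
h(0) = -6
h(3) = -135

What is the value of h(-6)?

Write h(k) = ak^4 + bk³ + ck² + dk + e; the 5 given values yield a linear system in the 5 coefficients.
Solving, the leading coefficient vanishes, and h(k) = -2k³ - 8k² - k - 6.
Then h(-6) = 144.

144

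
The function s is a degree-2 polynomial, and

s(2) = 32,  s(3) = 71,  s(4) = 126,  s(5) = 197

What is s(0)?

2

First differences: 39, 55, 71. Second differences: 16, 16.
Level-2 differences are constant, so s has degree 2.
Fitting a degree-2 polynomial gives s(n) = 8n² - n + 2.
The constant term is s(0) = 2.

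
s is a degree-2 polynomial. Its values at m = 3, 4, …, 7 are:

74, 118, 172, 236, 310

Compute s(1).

First differences: 44, 54, 64, 74. Second differences: 10, 10, 10.
Level-2 differences are constant, so s has degree 2.
Fitting a degree-2 polynomial gives s(m) = 5m² + 9m + 2.
Then s(1) = 16.

16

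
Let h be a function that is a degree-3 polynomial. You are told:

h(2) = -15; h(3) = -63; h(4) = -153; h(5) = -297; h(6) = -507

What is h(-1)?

-3

Write h(m) = am³ + bm² + cm + d; the 5 given values yield a linear system in the 4 coefficients.
Solving, h(m) = -2m³ - 3m² + 5m + 3.
Then h(-1) = -3.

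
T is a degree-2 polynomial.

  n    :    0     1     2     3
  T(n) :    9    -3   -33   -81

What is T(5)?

-231

First differences: -12, -30, -48. Second differences: -18, -18.
Level-2 differences are constant, so T has degree 2.
Fitting a degree-2 polynomial gives T(n) = -9n² - 3n + 9.
Then T(5) = -231.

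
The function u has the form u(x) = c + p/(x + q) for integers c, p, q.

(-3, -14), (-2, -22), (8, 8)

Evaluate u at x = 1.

50

(u(x) − c)(x + q) = p for each data point; the three points give a linear system in c and q, then p follows.
Solving: c = 2, q = 0, p = 48, so u(x) = 2 + 48/(x + 0).
Then u(1) = 2 + 48/1 = 50.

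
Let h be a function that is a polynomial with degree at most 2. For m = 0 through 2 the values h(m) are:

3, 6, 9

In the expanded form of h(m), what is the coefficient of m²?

0

First differences: 3, 3.
Level-1 differences are constant, so h has degree 1.
Fitting a degree-1 polynomial gives h(m) = 3m + 3.
The coefficient of m² is 0.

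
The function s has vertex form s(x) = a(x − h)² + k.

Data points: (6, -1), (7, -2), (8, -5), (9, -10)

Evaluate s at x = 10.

First differences -1, -3, -5; second difference -2 = 2a, so a = -1.
Expanding, the x-coefficient is −2ah = 2h; matching it to the data gives h = 6, and then k = -1.
So s(x) = -1(x − 6)² − 1.
s(10) = -1·4² − 1 = -17.

-17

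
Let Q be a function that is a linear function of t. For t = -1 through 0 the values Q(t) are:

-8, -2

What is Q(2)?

Write Q(t) = at + b; the 2 given values yield a linear system in the 2 coefficients.
Solving, Q(t) = 6t - 2.
Then Q(2) = 10.

10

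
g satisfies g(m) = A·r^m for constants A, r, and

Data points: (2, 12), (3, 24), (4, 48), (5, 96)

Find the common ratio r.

Consecutive ratio: 24/12 = 2, and 48/24 = 2, so r = 2.
Then A·2^2 = 12 gives A = 3, and g(m) = 3·2^m.

2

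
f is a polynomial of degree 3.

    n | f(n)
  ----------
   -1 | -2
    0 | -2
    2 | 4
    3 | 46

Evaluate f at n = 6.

544

Write f(n) = an³ + bn² + cn + d; the 4 given values yield a linear system in the 4 coefficients.
Solving, f(n) = 3n³ - 2n² - 5n - 2.
Then f(6) = 544.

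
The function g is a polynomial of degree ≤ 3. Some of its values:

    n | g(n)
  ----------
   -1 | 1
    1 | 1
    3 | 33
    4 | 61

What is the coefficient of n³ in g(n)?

Write g(n) = an³ + bn² + cn + d; the 4 given values yield a linear system in the 4 coefficients.
Solving, the leading coefficient vanishes, and g(n) = 4n² - 3.
The coefficient of n³ is 0.

0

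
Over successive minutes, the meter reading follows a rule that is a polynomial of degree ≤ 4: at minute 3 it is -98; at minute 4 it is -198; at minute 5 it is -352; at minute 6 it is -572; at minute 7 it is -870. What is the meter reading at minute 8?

Write the value at k as g(k).
Write g(k) = ak^4 + bk³ + ck² + dk + e; the 5 given values yield a linear system in the 5 coefficients.
Solving, the leading coefficient vanishes, and g(k) = -2k³ - 3k² - 5k - 2.
Then g(8) = -1258.

-1258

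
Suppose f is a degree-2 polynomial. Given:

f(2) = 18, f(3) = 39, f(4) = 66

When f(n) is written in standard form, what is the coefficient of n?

Write f(n) = an² + bn + c; the 3 given values yield a linear system in the 3 coefficients.
Solving, f(n) = 3n² + 6n - 6.
The coefficient of n is 6.

6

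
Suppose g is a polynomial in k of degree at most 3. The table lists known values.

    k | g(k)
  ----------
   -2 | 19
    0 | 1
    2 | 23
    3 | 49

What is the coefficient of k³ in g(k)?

0

Write g(k) = ak³ + bk² + ck + d; the 4 given values yield a linear system in the 4 coefficients.
Solving, the leading coefficient vanishes, and g(k) = 5k² + k + 1.
The coefficient of k³ is 0.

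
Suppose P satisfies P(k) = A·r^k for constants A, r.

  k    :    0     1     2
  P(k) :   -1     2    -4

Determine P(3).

8

Consecutive ratio: 2/(-1) = -2, and -4/2 = -2, so r = -2.
Then A·(-2)^0 = -1 gives A = -1, and P(k) = -1·(-2)^k.
P(3) = -1·(-2)^3 = 8.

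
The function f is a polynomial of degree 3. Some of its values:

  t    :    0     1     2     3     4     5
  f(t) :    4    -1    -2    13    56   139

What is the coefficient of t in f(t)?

-3

First differences: -5, -1, 15, 43, 83. Second differences: 4, 16, 28, 40. Third differences: 12, 12, 12.
Level-3 differences are constant, so f has degree 3.
Fitting a degree-3 polynomial gives f(t) = 2t³ - 4t² - 3t + 4.
The coefficient of t is -3.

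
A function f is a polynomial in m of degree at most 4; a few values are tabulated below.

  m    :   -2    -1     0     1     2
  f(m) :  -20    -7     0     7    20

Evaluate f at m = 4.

Write f(m) = am^4 + bm³ + cm² + dm + e; the 5 given values yield a linear system in the 5 coefficients.
Solving, the leading coefficient vanishes, and f(m) = m³ + 6m.
Then f(4) = 88.

88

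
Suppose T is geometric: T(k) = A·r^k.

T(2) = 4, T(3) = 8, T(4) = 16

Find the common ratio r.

2

Consecutive ratio: 8/4 = 2, and 16/8 = 2, so r = 2.
Then A·2^2 = 4 gives A = 1, and T(k) = 1·2^k.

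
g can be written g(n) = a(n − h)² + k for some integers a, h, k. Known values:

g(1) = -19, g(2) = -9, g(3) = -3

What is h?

First differences 10, 6; second difference -4 = 2a, so a = -2.
Expanding, the n-coefficient is −2ah = 4h; matching it to the data gives h = 4, and then k = -1.
So g(n) = -2(n − 4)² − 1.
Hence h = 4.

4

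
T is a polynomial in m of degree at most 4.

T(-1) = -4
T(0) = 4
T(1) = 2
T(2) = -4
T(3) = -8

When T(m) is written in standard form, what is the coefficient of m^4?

First differences: 8, -2, -6, -4. Second differences: -10, -4, 2. Third differences: 6, 6.
Level-3 differences are constant, so T has degree 3.
Fitting a degree-3 polynomial gives T(m) = m³ - 5m² + 2m + 4.
The coefficient of m^4 is 0.

0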